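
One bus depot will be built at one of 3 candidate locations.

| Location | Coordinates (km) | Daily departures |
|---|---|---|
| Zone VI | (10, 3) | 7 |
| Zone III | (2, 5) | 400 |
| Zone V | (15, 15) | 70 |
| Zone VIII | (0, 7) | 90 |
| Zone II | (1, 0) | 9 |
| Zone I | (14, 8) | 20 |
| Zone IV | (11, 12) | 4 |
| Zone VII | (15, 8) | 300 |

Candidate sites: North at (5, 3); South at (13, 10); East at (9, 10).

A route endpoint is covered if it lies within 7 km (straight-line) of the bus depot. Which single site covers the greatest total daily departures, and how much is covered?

Coverage radius r = 7 km; a point is covered iff (Δx)²+(Δy)² ≤ 7² = 49.
  North (5, 3): covers {Zone VI, Zone III, Zone VIII, Zone II} → 506
  South (13, 10): covers {Zone V, Zone I, Zone IV, Zone VII} → 394
  East (9, 10): covers {Zone I, Zone IV, Zone VII} → 324
Maximum coverage at North: 506 daily departures.

North, covering 506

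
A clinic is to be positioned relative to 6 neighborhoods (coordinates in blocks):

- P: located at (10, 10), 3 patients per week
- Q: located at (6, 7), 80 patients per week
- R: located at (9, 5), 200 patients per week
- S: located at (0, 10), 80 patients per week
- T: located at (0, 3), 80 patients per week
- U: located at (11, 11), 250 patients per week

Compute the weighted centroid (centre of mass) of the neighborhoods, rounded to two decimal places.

The minimiser of Σwᵢ‖p−pᵢ‖² is the weighted centroid p* = (Σwᵢpᵢ)/(Σwᵢ).
Σwᵢ = 693.
Σwᵢxᵢ = 3·10 + 80·6 + 200·9 + 80·0 + 80·0 + 250·11 = 5060.
Σwᵢyᵢ = 3·10 + 80·7 + 200·5 + 80·10 + 80·3 + 250·11 = 5380.
x* = 5060/693 = 7.30, y* = 5380/693 = 7.76.

(7.30, 7.76)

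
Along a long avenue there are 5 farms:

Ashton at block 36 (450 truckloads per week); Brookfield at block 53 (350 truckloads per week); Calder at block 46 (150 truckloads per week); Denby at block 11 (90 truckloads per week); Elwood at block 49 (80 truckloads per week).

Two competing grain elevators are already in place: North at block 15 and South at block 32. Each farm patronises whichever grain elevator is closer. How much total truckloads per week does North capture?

90

The indifferent point is the midpoint (15+32)/2 = 23.5; farms left of it (closer to North at 15) go to North, those right go to South.
  Denby at 11 (w=90) → North
  Ashton at 36 (w=450) → South
  Calder at 46 (w=150) → South
  Elwood at 49 (w=80) → South
  Brookfield at 53 (w=350) → South
North captures 90; South captures 1030.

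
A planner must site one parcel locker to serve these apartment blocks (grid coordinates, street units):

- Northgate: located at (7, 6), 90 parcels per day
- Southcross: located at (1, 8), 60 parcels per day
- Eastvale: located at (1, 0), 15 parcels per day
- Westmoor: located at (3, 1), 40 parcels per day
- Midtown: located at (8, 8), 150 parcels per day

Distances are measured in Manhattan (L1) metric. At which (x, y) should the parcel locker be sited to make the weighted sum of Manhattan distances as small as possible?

Manhattan distance separates: Σwᵢ(|x−xᵢ|+|y−yᵢ|) = Σwᵢ|x−xᵢ| + Σwᵢ|y−yᵢ|, so x and y are optimised independently as 1-D weighted medians.
Total weight W = 355; half = 177.5.
x-coordinate, sorted with cumulative weight:
  x=1 (Southcross, w=60) cum 60
  x=1 (Eastvale, w=15) cum 75
  x=3 (Westmoor, w=40) cum 115
  x=7 (Northgate, w=90) cum 205  ← median
  x=8 (Midtown, w=150) cum 355
⇒ x* = 7
y-coordinate, sorted with cumulative weight:
  y=0 (Eastvale, w=15) cum 15
  y=1 (Westmoor, w=40) cum 55
  y=6 (Northgate, w=90) cum 145
  y=8 (Southcross, w=60) cum 205  ← median
  y=8 (Midtown, w=150) cum 355
⇒ y* = 8

(7, 8)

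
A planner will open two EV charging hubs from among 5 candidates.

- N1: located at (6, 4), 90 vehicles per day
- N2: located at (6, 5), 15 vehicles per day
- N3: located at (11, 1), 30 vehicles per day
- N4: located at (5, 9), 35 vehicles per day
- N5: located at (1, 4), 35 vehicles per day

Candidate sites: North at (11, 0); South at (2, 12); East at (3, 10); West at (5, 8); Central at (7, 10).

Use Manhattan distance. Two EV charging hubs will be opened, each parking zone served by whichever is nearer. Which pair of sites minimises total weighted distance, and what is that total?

{North, West}, total 855

Evaluate every pair (each demand assigned to the nearer of the two):
  {North, West}: total = 855
  {South, West}: total = 1215
  {East, West}: total = 1215
  {West, Central}: total = 1215
  {North, Central}: total = 1275
  {North, East}: total = 1345
  {East, Central}: total = 1495
  {North, South}: total = 1515
  {South, Central}: total = 1530
  {South, East}: total = 1825
Best pair: {North, West} with total 855.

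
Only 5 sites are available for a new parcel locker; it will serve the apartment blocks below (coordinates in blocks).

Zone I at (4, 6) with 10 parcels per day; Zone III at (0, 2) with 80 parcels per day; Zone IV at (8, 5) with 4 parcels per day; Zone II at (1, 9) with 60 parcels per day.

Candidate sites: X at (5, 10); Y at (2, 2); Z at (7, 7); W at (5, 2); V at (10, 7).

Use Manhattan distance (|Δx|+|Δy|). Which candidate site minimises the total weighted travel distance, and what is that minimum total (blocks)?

Y, total 736 blocks

Total weighted distance at each candidate:
  X (5, 10): total = 1422
  Y (2, 2): total = 736
  Z (7, 7): total = 1492
  W (5, 2): total = 1134
  V (10, 7): total = 1946
Minimum is at Y with total 736 blocks.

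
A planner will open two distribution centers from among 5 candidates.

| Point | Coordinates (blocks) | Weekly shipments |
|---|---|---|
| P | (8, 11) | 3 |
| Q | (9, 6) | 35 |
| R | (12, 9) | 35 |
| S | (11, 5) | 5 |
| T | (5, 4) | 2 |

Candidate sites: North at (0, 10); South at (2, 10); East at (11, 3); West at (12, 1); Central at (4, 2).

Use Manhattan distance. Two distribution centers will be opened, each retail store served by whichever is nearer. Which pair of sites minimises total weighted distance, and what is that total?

Evaluate every pair (each demand assigned to the nearer of the two):
  {South, East}: total = 465
  {East, Central}: total = 469
  {North, East}: total = 471
  {East, West}: total = 477
  {South, West}: total = 624
  {West, Central}: total = 630
  {North, West}: total = 632
  {South, Central}: total = 777
  {North, Central}: total = 853
  {North, South}: total = 879
Best pair: {South, East} with total 465.

{South, East}, total 465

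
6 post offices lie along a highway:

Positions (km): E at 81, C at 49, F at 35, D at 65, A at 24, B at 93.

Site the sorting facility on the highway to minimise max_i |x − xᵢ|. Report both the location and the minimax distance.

location 58.5, max distance 34.5

The 1-center on a line is the midpoint of the two extreme points: leftmost at 24, rightmost at 93.
Optimal location = (24 + 93)/2 = 58.5; maximum distance = (93 − 24)/2 = 34.5.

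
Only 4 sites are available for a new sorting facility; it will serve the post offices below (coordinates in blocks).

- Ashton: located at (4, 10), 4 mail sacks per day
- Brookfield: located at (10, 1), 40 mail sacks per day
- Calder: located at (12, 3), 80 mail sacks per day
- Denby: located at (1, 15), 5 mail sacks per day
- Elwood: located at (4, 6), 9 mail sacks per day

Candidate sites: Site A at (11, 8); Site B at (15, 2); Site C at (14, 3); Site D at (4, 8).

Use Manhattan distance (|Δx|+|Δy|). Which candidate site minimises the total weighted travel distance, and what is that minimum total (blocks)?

Site C, total 710 blocks

Total weighted distance at each candidate:
  Site A (11, 8): total = 1002
  Site B (15, 2): total = 906
  Site C (14, 3): total = 710
  Site D (4, 8): total = 1636
Minimum is at Site C with total 710 blocks.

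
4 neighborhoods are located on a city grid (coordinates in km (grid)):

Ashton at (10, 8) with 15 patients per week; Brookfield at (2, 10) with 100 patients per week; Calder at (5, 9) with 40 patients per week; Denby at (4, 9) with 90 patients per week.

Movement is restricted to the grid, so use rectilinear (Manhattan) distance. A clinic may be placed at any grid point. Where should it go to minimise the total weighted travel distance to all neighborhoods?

(4, 9)

Manhattan distance separates: Σwᵢ(|x−xᵢ|+|y−yᵢ|) = Σwᵢ|x−xᵢ| + Σwᵢ|y−yᵢ|, so x and y are optimised independently as 1-D weighted medians.
Total weight W = 245; half = 122.5.
x-coordinate, sorted with cumulative weight:
  x=2 (Brookfield, w=100) cum 100
  x=4 (Denby, w=90) cum 190  ← median
  x=5 (Calder, w=40) cum 230
  x=10 (Ashton, w=15) cum 245
⇒ x* = 4
y-coordinate, sorted with cumulative weight:
  y=8 (Ashton, w=15) cum 15
  y=9 (Calder, w=40) cum 55
  y=9 (Denby, w=90) cum 145  ← median
  y=10 (Brookfield, w=100) cum 245
⇒ y* = 9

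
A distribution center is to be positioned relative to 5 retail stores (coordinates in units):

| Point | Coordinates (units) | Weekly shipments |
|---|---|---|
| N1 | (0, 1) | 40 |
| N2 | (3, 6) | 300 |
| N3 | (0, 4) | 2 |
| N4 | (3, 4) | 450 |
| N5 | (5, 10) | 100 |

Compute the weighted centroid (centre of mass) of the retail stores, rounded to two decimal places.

The minimiser of Σwᵢ‖p−pᵢ‖² is the weighted centroid p* = (Σwᵢpᵢ)/(Σwᵢ).
Σwᵢ = 892.
Σwᵢxᵢ = 40·0 + 300·3 + 2·0 + 450·3 + 100·5 = 2750.
Σwᵢyᵢ = 40·1 + 300·6 + 2·4 + 450·4 + 100·10 = 4648.
x* = 2750/892 = 3.08, y* = 4648/892 = 5.21.

(3.08, 5.21)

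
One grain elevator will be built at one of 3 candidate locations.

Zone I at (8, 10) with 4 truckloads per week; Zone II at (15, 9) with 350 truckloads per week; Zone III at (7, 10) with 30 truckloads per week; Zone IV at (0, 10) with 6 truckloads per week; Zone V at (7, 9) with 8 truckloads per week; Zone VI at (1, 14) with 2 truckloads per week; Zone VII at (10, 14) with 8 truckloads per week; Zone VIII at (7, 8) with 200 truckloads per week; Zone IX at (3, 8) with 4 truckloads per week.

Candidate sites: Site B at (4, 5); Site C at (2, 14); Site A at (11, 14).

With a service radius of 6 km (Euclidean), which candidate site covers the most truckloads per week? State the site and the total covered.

Site B, covering 242

Coverage radius r = 6 km; a point is covered iff (Δx)²+(Δy)² ≤ 6² = 36.
  Site B (4, 5): covers {Zone III, Zone V, Zone VIII, Zone IX} → 242
  Site C (2, 14): covers {Zone IV, Zone VI} → 8
  Site A (11, 14): covers {Zone I, Zone III, Zone VII} → 42
Maximum coverage at Site B: 242 truckloads per week.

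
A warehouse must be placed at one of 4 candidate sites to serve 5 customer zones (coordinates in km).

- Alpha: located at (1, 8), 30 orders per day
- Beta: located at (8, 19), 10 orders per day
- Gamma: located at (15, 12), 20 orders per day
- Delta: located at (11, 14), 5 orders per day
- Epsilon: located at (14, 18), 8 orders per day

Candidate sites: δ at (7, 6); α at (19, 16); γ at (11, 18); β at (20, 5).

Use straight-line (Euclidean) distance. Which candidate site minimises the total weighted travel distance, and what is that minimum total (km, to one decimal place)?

Total weighted distance at each candidate:
  δ (7, 6): total = 676.0
  α (19, 16): total = 902.4
  γ (11, 18): total = 644.1
  β (20, 5): total = 1111.7
Minimum is at γ with total 644.1 km.

γ, total 644.1 km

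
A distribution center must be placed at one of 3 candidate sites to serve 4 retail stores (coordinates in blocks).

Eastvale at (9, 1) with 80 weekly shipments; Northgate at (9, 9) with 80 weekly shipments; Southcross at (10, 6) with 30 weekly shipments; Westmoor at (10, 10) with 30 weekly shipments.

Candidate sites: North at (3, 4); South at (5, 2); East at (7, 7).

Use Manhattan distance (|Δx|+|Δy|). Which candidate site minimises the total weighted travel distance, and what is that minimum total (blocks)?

East, total 1260 blocks

Total weighted distance at each candidate:
  North (3, 4): total = 2260
  South (5, 2): total = 1940
  East (7, 7): total = 1260
Minimum is at East with total 1260 blocks.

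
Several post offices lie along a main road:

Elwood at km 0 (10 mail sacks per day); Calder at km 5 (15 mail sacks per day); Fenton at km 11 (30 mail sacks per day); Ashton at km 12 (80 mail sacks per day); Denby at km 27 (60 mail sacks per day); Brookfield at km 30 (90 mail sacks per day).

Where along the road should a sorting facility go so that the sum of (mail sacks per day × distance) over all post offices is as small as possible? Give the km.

For a sum of weighted absolute distances on a line, the optimum is the weighted median (not the mean). Total weight W = 285; half-weight = 142.5.
Sort by position and accumulate weight:
  km 0 (Elwood, w=10) → cum 10
  km 5 (Calder, w=15) → cum 25
  km 11 (Fenton, w=30) → cum 55
  km 12 (Ashton, w=80) → cum 135
  km 27 (Denby, w=60) → cum 195  ≥ 142.5 → median here
  km 30 (Brookfield, w=90) → cum 285
Optimal location: km 27.

x = 27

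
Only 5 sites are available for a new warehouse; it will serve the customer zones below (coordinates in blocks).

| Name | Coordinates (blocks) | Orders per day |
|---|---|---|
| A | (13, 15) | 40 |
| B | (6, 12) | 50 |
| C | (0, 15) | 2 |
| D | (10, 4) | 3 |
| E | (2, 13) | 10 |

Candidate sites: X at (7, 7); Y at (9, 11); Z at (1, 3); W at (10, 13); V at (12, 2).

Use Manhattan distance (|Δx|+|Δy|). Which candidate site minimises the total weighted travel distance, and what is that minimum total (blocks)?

Total weighted distance at each candidate:
  X (7, 7): total = 1018
  Y (9, 11): total = 660
  Z (1, 3): total = 1826
  W (10, 13): total = 581
  V (12, 2): total = 1632
Minimum is at W with total 581 blocks.

W, total 581 blocks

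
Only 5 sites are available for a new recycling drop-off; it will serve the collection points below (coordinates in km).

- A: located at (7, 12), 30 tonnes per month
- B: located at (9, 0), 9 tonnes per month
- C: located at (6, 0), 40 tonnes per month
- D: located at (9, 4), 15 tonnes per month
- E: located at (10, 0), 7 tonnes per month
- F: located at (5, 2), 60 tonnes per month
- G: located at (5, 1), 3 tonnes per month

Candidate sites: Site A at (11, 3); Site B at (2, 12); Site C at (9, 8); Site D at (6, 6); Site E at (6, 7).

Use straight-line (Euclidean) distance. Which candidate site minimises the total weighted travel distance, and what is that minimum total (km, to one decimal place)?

Total weighted distance at each candidate:
  Site A (11, 3): total = 1000.8
  Site B (2, 12): total = 1702.0
  Site C (9, 8): total = 1121.2
  Site D (6, 6): total = 850.1
  Site E (6, 7): total = 945.8
Minimum is at Site D with total 850.1 km.

Site D, total 850.1 km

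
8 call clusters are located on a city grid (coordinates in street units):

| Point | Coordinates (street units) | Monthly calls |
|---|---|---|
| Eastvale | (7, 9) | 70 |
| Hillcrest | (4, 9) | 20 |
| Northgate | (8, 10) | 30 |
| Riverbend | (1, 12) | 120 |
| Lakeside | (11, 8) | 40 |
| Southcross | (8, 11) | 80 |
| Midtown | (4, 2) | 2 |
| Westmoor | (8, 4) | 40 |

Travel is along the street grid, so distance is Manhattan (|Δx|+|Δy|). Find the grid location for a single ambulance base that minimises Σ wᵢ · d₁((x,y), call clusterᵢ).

Manhattan distance separates: Σwᵢ(|x−xᵢ|+|y−yᵢ|) = Σwᵢ|x−xᵢ| + Σwᵢ|y−yᵢ|, so x and y are optimised independently as 1-D weighted medians.
Total weight W = 402; half = 201.
x-coordinate, sorted with cumulative weight:
  x=1 (Riverbend, w=120) cum 120
  x=4 (Hillcrest, w=20) cum 140
  x=4 (Midtown, w=2) cum 142
  x=7 (Eastvale, w=70) cum 212  ← median
  x=8 (Northgate, w=30) cum 242
  x=8 (Southcross, w=80) cum 322
  x=8 (Westmoor, w=40) cum 362
  x=11 (Lakeside, w=40) cum 402
⇒ x* = 7
y-coordinate, sorted with cumulative weight:
  y=2 (Midtown, w=2) cum 2
  y=4 (Westmoor, w=40) cum 42
  y=8 (Lakeside, w=40) cum 82
  y=9 (Eastvale, w=70) cum 152
  y=9 (Hillcrest, w=20) cum 172
  y=10 (Northgate, w=30) cum 202  ← median
  y=11 (Southcross, w=80) cum 282
  y=12 (Riverbend, w=120) cum 402
⇒ y* = 10

(7, 10)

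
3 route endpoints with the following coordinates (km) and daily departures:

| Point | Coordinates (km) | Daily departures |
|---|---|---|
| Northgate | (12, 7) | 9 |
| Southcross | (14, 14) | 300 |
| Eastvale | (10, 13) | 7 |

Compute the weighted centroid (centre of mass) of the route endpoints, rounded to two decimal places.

The minimiser of Σwᵢ‖p−pᵢ‖² is the weighted centroid p* = (Σwᵢpᵢ)/(Σwᵢ).
Σwᵢ = 316.
Σwᵢxᵢ = 9·12 + 300·14 + 7·10 = 4378.
Σwᵢyᵢ = 9·7 + 300·14 + 7·13 = 4354.
x* = 4378/316 = 13.85, y* = 4354/316 = 13.78.

(13.85, 13.78)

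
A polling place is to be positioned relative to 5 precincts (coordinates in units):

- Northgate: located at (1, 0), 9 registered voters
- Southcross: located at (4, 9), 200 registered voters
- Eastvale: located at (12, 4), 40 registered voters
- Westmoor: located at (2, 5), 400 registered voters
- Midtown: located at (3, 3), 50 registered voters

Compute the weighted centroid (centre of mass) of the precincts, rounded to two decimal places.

(3.20, 5.88)

The minimiser of Σwᵢ‖p−pᵢ‖² is the weighted centroid p* = (Σwᵢpᵢ)/(Σwᵢ).
Σwᵢ = 699.
Σwᵢxᵢ = 9·1 + 200·4 + 40·12 + 400·2 + 50·3 = 2239.
Σwᵢyᵢ = 9·0 + 200·9 + 40·4 + 400·5 + 50·3 = 4110.
x* = 2239/699 = 3.20, y* = 4110/699 = 5.88.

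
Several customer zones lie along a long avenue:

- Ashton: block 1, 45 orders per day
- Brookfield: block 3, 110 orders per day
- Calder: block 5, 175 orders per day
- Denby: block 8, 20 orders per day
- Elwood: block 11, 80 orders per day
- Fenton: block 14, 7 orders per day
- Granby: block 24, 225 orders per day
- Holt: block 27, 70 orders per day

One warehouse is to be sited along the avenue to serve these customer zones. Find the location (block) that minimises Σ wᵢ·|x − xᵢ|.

For a sum of weighted absolute distances on a line, the optimum is the weighted median (not the mean). Total weight W = 732; half-weight = 366.
Sort by position and accumulate weight:
  block 1 (Ashton, w=45) → cum 45
  block 3 (Brookfield, w=110) → cum 155
  block 5 (Calder, w=175) → cum 330
  block 8 (Denby, w=20) → cum 350
  block 11 (Elwood, w=80) → cum 430  ≥ 366 → median here
  block 14 (Fenton, w=7) → cum 437
  block 24 (Granby, w=225) → cum 662
  block 27 (Holt, w=70) → cum 732
Optimal location: block 11.

x = 11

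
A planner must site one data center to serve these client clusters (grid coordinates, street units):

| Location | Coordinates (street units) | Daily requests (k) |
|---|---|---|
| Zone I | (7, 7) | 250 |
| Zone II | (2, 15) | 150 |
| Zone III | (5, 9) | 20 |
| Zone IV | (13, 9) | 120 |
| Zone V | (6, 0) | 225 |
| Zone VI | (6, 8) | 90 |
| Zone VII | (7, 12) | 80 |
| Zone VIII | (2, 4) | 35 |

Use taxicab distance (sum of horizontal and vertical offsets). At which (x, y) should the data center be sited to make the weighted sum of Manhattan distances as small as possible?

Manhattan distance separates: Σwᵢ(|x−xᵢ|+|y−yᵢ|) = Σwᵢ|x−xᵢ| + Σwᵢ|y−yᵢ|, so x and y are optimised independently as 1-D weighted medians.
Total weight W = 970; half = 485.
x-coordinate, sorted with cumulative weight:
  x=2 (Zone II, w=150) cum 150
  x=2 (Zone VIII, w=35) cum 185
  x=5 (Zone III, w=20) cum 205
  x=6 (Zone V, w=225) cum 430
  x=6 (Zone VI, w=90) cum 520  ← median
  x=7 (Zone I, w=250) cum 770
  x=7 (Zone VII, w=80) cum 850
  x=13 (Zone IV, w=120) cum 970
⇒ x* = 6
y-coordinate, sorted with cumulative weight:
  y=0 (Zone V, w=225) cum 225
  y=4 (Zone VIII, w=35) cum 260
  y=7 (Zone I, w=250) cum 510  ← median
  y=8 (Zone VI, w=90) cum 600
  y=9 (Zone III, w=20) cum 620
  y=9 (Zone IV, w=120) cum 740
  y=12 (Zone VII, w=80) cum 820
  y=15 (Zone II, w=150) cum 970
⇒ y* = 7

(6, 7)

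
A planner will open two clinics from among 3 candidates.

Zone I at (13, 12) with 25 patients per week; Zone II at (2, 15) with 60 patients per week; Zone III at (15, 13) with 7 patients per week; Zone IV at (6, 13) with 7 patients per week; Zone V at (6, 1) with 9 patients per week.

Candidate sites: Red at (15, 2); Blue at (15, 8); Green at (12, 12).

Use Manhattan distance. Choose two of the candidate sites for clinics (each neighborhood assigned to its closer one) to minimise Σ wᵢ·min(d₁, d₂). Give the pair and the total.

Evaluate every pair (each demand assigned to the nearer of the two):
  {Red, Green}: total = 972
  {Blue, Green}: total = 1026
  {Red, Blue}: total = 1573
Best pair: {Red, Green} with total 972.

{Red, Green}, total 972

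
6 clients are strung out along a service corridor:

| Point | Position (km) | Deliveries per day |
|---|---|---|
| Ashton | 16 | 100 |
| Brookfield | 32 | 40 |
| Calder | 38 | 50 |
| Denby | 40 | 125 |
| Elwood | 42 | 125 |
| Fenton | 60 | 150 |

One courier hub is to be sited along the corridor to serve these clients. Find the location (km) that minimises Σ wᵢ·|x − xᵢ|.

For a sum of weighted absolute distances on a line, the optimum is the weighted median (not the mean). Total weight W = 590; half-weight = 295.
Sort by position and accumulate weight:
  km 16 (Ashton, w=100) → cum 100
  km 32 (Brookfield, w=40) → cum 140
  km 38 (Calder, w=50) → cum 190
  km 40 (Denby, w=125) → cum 315  ≥ 295 → median here
  km 42 (Elwood, w=125) → cum 440
  km 60 (Fenton, w=150) → cum 590
Optimal location: km 40.

x = 40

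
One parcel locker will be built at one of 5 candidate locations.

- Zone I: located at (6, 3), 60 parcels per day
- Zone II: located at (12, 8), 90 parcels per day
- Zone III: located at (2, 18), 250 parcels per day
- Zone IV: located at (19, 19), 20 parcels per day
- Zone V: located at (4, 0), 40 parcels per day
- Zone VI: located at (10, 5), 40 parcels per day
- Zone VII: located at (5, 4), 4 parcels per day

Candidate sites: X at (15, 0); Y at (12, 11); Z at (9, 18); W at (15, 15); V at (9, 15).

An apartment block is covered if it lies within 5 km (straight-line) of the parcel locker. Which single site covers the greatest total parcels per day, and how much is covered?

Coverage radius r = 5 km; a point is covered iff (Δx)²+(Δy)² ≤ 5² = 25.
  X (15, 0): covers {none} → 0
  Y (12, 11): covers {Zone II} → 90
  Z (9, 18): covers {none} → 0
  W (15, 15): covers {none} → 0
  V (9, 15): covers {none} → 0
Maximum coverage at Y: 90 parcels per day.

Y, covering 90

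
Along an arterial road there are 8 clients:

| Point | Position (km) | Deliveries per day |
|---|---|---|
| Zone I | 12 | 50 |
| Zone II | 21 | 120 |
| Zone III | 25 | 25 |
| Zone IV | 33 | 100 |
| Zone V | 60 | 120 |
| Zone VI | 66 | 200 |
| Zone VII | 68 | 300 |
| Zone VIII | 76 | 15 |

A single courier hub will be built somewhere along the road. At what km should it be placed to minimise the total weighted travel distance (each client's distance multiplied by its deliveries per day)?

For a sum of weighted absolute distances on a line, the optimum is the weighted median (not the mean). Total weight W = 930; half-weight = 465.
Sort by position and accumulate weight:
  km 12 (Zone I, w=50) → cum 50
  km 21 (Zone II, w=120) → cum 170
  km 25 (Zone III, w=25) → cum 195
  km 33 (Zone IV, w=100) → cum 295
  km 60 (Zone V, w=120) → cum 415
  km 66 (Zone VI, w=200) → cum 615  ≥ 465 → median here
  km 68 (Zone VII, w=300) → cum 915
  km 76 (Zone VIII, w=15) → cum 930
Optimal location: km 66.

x = 66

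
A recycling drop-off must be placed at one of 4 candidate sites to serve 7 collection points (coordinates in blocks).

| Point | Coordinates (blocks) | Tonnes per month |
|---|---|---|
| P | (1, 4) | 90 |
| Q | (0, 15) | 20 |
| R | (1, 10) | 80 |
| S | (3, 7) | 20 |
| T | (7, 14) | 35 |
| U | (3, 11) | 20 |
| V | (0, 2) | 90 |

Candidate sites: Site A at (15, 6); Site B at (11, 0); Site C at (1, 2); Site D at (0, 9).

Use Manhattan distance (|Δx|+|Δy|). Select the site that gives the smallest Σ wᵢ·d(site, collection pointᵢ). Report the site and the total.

Site D, total 2070 blocks

Total weighted distance at each candidate:
  Site A (15, 6): total = 6230
  Site B (11, 0): total = 5860
  Site C (1, 2): total = 2180
  Site D (0, 9): total = 2070
Minimum is at Site D with total 2070 blocks.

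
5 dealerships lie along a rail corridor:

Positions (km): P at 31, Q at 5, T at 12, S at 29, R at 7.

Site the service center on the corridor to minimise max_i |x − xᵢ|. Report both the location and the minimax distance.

The 1-center on a line is the midpoint of the two extreme points: leftmost at 5, rightmost at 31.
Optimal location = (5 + 31)/2 = 18; maximum distance = (31 − 5)/2 = 13.

location 18, max distance 13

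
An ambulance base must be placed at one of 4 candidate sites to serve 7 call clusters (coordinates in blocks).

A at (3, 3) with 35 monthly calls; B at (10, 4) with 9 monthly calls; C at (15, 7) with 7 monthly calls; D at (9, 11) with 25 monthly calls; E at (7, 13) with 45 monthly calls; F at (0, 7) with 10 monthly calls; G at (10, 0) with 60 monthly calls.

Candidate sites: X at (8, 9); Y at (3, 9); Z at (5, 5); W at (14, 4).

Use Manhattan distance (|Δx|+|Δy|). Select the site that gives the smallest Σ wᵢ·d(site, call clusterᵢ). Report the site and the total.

X, total 1571 blocks

Total weighted distance at each candidate:
  X (8, 9): total = 1571
  Y (3, 9): total = 1986
  Z (5, 5): total = 1648
  W (14, 4): total = 2154
Minimum is at X with total 1571 blocks.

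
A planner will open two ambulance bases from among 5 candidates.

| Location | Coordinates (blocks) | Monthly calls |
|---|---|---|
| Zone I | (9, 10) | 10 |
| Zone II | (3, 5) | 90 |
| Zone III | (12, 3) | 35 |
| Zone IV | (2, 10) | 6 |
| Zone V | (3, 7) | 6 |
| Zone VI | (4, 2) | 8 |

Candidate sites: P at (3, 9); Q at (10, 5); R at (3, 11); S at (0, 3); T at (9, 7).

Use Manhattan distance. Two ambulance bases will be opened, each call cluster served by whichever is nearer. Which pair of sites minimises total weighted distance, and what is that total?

Evaluate every pair (each demand assigned to the nearer of the two):
  {P, Q}: total = 648
  {P, T}: total = 723
  {Q, S}: total = 786
  {Q, R}: total = 848
  {S, T}: total = 855
  {P, S}: total = 914
  {R, T}: total = 931
  {Q, T}: total = 968
  {R, S}: total = 1016
  {P, R}: total = 1043
Best pair: {P, Q} with total 648.

{P, Q}, total 648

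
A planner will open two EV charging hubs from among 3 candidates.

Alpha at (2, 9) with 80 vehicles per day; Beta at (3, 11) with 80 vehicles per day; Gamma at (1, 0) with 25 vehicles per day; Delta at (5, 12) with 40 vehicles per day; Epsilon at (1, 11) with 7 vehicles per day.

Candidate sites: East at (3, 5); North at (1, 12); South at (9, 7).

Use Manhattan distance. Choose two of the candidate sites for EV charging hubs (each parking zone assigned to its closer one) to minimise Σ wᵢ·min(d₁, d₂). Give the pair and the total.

{East, North}, total 902

Evaluate every pair (each demand assigned to the nearer of the two):
  {East, North}: total = 902
  {North, South}: total = 1027
  {East, South}: total = 1471
Best pair: {East, North} with total 902.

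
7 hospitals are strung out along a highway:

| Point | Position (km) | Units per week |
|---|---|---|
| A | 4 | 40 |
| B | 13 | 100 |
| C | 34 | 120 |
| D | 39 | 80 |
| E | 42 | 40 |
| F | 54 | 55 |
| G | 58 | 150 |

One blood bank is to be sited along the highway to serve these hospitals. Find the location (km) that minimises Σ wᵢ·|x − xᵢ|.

x = 39

For a sum of weighted absolute distances on a line, the optimum is the weighted median (not the mean). Total weight W = 585; half-weight = 292.5.
Sort by position and accumulate weight:
  km 4 (A, w=40) → cum 40
  km 13 (B, w=100) → cum 140
  km 34 (C, w=120) → cum 260
  km 39 (D, w=80) → cum 340  ≥ 292.5 → median here
  km 42 (E, w=40) → cum 380
  km 54 (F, w=55) → cum 435
  km 58 (G, w=150) → cum 585
Optimal location: km 39.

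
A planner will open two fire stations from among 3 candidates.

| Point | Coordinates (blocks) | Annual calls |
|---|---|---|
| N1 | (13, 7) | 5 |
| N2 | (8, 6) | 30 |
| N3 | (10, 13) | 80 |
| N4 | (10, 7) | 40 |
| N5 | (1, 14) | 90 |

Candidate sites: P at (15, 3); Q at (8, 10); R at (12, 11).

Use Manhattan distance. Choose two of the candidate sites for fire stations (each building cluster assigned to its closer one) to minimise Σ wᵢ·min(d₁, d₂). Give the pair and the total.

Evaluate every pair (each demand assigned to the nearer of the two):
  {Q, R}: total = 1655
  {P, Q}: total = 1740
  {P, R}: total = 2115
Best pair: {Q, R} with total 1655.

{Q, R}, total 1655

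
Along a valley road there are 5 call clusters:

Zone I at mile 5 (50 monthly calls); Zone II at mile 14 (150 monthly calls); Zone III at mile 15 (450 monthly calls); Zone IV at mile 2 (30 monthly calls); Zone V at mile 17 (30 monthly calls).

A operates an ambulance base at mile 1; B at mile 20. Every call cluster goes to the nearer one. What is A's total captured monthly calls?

80

The indifferent point is the midpoint (1+20)/2 = 10.5; call clusters left of it (closer to A at 1) go to A, those right go to B.
  Zone IV at 2 (w=30) → A
  Zone I at 5 (w=50) → A
  Zone II at 14 (w=150) → B
  Zone III at 15 (w=450) → B
  Zone V at 17 (w=30) → B
A captures 80; B captures 630.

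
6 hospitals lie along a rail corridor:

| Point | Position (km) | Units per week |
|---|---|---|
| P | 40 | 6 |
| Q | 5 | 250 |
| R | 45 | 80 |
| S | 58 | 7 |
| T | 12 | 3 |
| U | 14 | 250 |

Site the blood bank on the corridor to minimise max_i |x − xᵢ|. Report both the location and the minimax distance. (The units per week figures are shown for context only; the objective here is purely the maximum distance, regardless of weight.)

location 31.5, max distance 26.5

The 1-center on a line is the midpoint of the two extreme points: leftmost at 5, rightmost at 58.
Optimal location = (5 + 58)/2 = 31.5; maximum distance = (58 − 5)/2 = 26.5.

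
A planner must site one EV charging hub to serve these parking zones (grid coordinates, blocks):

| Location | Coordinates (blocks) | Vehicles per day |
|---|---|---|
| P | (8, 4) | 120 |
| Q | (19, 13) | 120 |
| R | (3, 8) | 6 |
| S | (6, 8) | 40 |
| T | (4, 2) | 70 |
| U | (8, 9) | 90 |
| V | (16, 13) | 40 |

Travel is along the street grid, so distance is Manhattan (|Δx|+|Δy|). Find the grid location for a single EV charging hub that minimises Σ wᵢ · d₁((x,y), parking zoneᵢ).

Manhattan distance separates: Σwᵢ(|x−xᵢ|+|y−yᵢ|) = Σwᵢ|x−xᵢ| + Σwᵢ|y−yᵢ|, so x and y are optimised independently as 1-D weighted medians.
Total weight W = 486; half = 243.
x-coordinate, sorted with cumulative weight:
  x=3 (R, w=6) cum 6
  x=4 (T, w=70) cum 76
  x=6 (S, w=40) cum 116
  x=8 (P, w=120) cum 236
  x=8 (U, w=90) cum 326  ← median
  x=16 (V, w=40) cum 366
  x=19 (Q, w=120) cum 486
⇒ x* = 8
y-coordinate, sorted with cumulative weight:
  y=2 (T, w=70) cum 70
  y=4 (P, w=120) cum 190
  y=8 (R, w=6) cum 196
  y=8 (S, w=40) cum 236
  y=9 (U, w=90) cum 326  ← median
  y=13 (Q, w=120) cum 446
  y=13 (V, w=40) cum 486
⇒ y* = 9

(8, 9)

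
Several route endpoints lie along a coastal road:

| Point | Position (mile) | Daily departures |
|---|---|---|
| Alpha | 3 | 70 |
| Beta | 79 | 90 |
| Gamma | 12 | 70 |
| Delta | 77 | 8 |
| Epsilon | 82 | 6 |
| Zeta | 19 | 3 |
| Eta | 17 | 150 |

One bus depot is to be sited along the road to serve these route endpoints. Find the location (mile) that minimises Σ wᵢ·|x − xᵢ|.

For a sum of weighted absolute distances on a line, the optimum is the weighted median (not the mean). Total weight W = 397; half-weight = 198.5.
Sort by position and accumulate weight:
  mile 3 (Alpha, w=70) → cum 70
  mile 12 (Gamma, w=70) → cum 140
  mile 17 (Eta, w=150) → cum 290  ≥ 198.5 → median here
  mile 19 (Zeta, w=3) → cum 293
  mile 77 (Delta, w=8) → cum 301
  mile 79 (Beta, w=90) → cum 391
  mile 82 (Epsilon, w=6) → cum 397
Optimal location: mile 17.

x = 17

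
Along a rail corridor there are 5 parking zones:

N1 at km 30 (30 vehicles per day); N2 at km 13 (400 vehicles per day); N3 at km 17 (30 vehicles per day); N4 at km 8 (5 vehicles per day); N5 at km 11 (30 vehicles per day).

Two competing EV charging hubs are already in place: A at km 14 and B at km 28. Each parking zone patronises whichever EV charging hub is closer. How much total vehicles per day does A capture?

465

The indifferent point is the midpoint (14+28)/2 = 21; parking zones left of it (closer to A at 14) go to A, those right go to B.
  N4 at 8 (w=5) → A
  N5 at 11 (w=30) → A
  N2 at 13 (w=400) → A
  N3 at 17 (w=30) → A
  N1 at 30 (w=30) → B
A captures 465; B captures 30.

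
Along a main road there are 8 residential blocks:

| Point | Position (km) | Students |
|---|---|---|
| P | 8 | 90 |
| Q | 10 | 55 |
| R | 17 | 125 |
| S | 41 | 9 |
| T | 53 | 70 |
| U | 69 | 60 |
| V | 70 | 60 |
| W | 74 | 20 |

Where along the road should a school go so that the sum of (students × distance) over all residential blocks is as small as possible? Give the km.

x = 17

For a sum of weighted absolute distances on a line, the optimum is the weighted median (not the mean). Total weight W = 489; half-weight = 244.5.
Sort by position and accumulate weight:
  km 8 (P, w=90) → cum 90
  km 10 (Q, w=55) → cum 145
  km 17 (R, w=125) → cum 270  ≥ 244.5 → median here
  km 41 (S, w=9) → cum 279
  km 53 (T, w=70) → cum 349
  km 69 (U, w=60) → cum 409
  km 70 (V, w=60) → cum 469
  km 74 (W, w=20) → cum 489
Optimal location: km 17.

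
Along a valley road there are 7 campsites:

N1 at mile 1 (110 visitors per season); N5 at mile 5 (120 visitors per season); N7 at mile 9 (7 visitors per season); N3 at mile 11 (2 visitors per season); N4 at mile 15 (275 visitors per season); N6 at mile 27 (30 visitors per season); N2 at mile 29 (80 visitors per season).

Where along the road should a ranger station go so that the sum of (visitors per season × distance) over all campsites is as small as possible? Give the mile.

x = 15

For a sum of weighted absolute distances on a line, the optimum is the weighted median (not the mean). Total weight W = 624; half-weight = 312.
Sort by position and accumulate weight:
  mile 1 (N1, w=110) → cum 110
  mile 5 (N5, w=120) → cum 230
  mile 9 (N7, w=7) → cum 237
  mile 11 (N3, w=2) → cum 239
  mile 15 (N4, w=275) → cum 514  ≥ 312 → median here
  mile 27 (N6, w=30) → cum 544
  mile 29 (N2, w=80) → cum 624
Optimal location: mile 15.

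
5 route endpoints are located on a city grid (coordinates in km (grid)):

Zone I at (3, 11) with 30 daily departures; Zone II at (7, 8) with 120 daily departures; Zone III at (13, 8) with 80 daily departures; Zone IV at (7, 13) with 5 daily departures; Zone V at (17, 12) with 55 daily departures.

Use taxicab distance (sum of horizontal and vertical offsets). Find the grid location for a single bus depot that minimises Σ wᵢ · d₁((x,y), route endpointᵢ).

Manhattan distance separates: Σwᵢ(|x−xᵢ|+|y−yᵢ|) = Σwᵢ|x−xᵢ| + Σwᵢ|y−yᵢ|, so x and y are optimised independently as 1-D weighted medians.
Total weight W = 290; half = 145.
x-coordinate, sorted with cumulative weight:
  x=3 (Zone I, w=30) cum 30
  x=7 (Zone II, w=120) cum 150  ← median
  x=7 (Zone IV, w=5) cum 155
  x=13 (Zone III, w=80) cum 235
  x=17 (Zone V, w=55) cum 290
⇒ x* = 7
y-coordinate, sorted with cumulative weight:
  y=8 (Zone II, w=120) cum 120
  y=8 (Zone III, w=80) cum 200  ← median
  y=11 (Zone I, w=30) cum 230
  y=12 (Zone V, w=55) cum 285
  y=13 (Zone IV, w=5) cum 290
⇒ y* = 8

(7, 8)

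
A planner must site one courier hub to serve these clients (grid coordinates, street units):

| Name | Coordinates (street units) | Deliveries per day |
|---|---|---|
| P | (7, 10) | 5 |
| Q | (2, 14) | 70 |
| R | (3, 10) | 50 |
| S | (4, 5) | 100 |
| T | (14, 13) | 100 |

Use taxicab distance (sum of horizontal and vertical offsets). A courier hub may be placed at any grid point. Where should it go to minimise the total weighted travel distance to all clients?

(4, 13)

Manhattan distance separates: Σwᵢ(|x−xᵢ|+|y−yᵢ|) = Σwᵢ|x−xᵢ| + Σwᵢ|y−yᵢ|, so x and y are optimised independently as 1-D weighted medians.
Total weight W = 325; half = 162.5.
x-coordinate, sorted with cumulative weight:
  x=2 (Q, w=70) cum 70
  x=3 (R, w=50) cum 120
  x=4 (S, w=100) cum 220  ← median
  x=7 (P, w=5) cum 225
  x=14 (T, w=100) cum 325
⇒ x* = 4
y-coordinate, sorted with cumulative weight:
  y=5 (S, w=100) cum 100
  y=10 (P, w=5) cum 105
  y=10 (R, w=50) cum 155
  y=13 (T, w=100) cum 255  ← median
  y=14 (Q, w=70) cum 325
⇒ y* = 13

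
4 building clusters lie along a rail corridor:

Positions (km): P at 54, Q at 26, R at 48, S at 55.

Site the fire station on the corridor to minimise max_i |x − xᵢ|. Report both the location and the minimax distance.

The 1-center on a line is the midpoint of the two extreme points: leftmost at 26, rightmost at 55.
Optimal location = (26 + 55)/2 = 40.5; maximum distance = (55 − 26)/2 = 14.5.

location 40.5, max distance 14.5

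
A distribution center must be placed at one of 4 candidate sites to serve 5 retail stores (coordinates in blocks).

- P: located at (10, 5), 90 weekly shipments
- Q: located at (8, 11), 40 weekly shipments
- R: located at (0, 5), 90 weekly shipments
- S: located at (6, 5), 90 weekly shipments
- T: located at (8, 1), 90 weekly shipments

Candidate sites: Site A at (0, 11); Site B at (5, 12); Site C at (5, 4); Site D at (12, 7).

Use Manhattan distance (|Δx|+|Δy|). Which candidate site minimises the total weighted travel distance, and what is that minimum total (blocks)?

Total weighted distance at each candidate:
  Site A (0, 11): total = 5000
  Site B (5, 12): total = 4300
  Site C (5, 4): total = 2200
  Site D (12, 7): total = 3560
Minimum is at Site C with total 2200 blocks.

Site C, total 2200 blocks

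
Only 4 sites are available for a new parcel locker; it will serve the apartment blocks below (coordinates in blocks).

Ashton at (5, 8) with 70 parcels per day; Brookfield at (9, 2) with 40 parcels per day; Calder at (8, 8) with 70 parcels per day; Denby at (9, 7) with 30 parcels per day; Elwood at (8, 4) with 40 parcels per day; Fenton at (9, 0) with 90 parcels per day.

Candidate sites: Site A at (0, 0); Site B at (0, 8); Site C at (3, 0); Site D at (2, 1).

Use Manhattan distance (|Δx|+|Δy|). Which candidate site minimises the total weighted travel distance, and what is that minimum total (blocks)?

Site C, total 3220 blocks

Total weighted distance at each candidate:
  Site A (0, 0): total = 4240
  Site B (0, 8): total = 3820
  Site C (3, 0): total = 3220
  Site D (2, 1): total = 3400
Minimum is at Site C with total 3220 blocks.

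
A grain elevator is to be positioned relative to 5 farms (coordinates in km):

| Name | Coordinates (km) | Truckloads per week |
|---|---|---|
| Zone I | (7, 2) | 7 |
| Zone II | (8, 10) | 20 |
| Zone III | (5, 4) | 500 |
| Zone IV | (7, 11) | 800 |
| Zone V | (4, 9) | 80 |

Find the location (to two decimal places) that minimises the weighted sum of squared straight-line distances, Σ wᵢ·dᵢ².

(6.13, 8.34)

The minimiser of Σwᵢ‖p−pᵢ‖² is the weighted centroid p* = (Σwᵢpᵢ)/(Σwᵢ).
Σwᵢ = 1407.
Σwᵢxᵢ = 7·7 + 20·8 + 500·5 + 800·7 + 80·4 = 8629.
Σwᵢyᵢ = 7·2 + 20·10 + 500·4 + 800·11 + 80·9 = 11734.
x* = 8629/1407 = 6.13, y* = 11734/1407 = 8.34.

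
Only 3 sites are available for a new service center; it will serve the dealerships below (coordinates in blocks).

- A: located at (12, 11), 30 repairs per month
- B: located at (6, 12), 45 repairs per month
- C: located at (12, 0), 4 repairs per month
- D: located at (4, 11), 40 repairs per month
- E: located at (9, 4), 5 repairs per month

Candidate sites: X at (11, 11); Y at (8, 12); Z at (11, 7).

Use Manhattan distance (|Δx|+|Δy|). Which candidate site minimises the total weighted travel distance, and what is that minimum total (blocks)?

Y, total 549 blocks

Total weighted distance at each candidate:
  X (11, 11): total = 673
  Y (8, 12): total = 549
  Z (11, 7): total = 1097
Minimum is at Y with total 549 blocks.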